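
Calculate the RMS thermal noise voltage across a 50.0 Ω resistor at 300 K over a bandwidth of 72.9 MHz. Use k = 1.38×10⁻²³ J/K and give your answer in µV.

V_n = √(4kTRB)
4kTRB = 4 × 1.38×10⁻²³ × 300 × 5.00×10¹ × 7.29×10⁷ = 6.04×10⁻¹¹ V²
V_n = √(6.04×10⁻¹¹) = 7.77×10⁻⁶ V = 7.77 µV

7.77 µV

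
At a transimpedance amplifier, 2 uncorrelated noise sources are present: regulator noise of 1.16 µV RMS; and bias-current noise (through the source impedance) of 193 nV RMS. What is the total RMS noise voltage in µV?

Uncorrelated sources add in power (mean-square): V_tot = √(ΣV_i²)
V_tot = √[(1.16×10⁻⁶)² + (1.93×10⁻⁷)²] = 1.18×10⁻⁶ V = 1.18 µV

1.18 µV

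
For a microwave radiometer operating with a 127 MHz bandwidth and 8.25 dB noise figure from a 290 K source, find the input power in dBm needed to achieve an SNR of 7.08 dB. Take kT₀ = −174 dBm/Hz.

Sensitivity = −174 + 10 log₁₀(B) + NF + SNR_min
= −174 + 81.04 + 8.25 + 7.08
= −77.63 dBm → −77.6 dBm

−77.6 dBm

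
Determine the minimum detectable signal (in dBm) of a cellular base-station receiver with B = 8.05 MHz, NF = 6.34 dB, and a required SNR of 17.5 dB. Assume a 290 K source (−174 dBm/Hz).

−81.1 dBm

Sensitivity = −174 + 10 log₁₀(B) + NF + SNR_min
= −174 + 69.06 + 6.34 + 17.5
= −81.10 dBm → −81.1 dBm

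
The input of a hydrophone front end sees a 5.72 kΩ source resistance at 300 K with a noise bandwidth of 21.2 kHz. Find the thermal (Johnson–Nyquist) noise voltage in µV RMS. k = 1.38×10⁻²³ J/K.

V_n = √(4kTRB)
4kTRB = 4 × 1.38×10⁻²³ × 300 × 5.72×10³ × 2.12×10⁴ = 2.01×10⁻¹² V²
V_n = √(2.01×10⁻¹²) = 1.42×10⁻⁶ V = 1.42 µV

1.42 µV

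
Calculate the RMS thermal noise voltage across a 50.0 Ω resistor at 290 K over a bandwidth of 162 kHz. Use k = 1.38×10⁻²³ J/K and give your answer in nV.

360 nV

V_n = √(4kTRB)
4kTRB = 4 × 1.38×10⁻²³ × 290 × 5.00×10¹ × 1.62×10⁵ = 1.30×10⁻¹³ V²
V_n = √(1.30×10⁻¹³) = 3.60×10⁻⁷ V = 360 nV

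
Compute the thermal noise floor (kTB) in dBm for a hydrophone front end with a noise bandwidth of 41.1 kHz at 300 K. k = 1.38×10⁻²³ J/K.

P_n = kTB = 1.38×10⁻²³ × 300 × 4.11×10⁴ = 1.70×10⁻¹⁶ W
In dBm: 10 log₁₀(1.70×10⁻¹⁶ / 10⁻³) = −127.7 dBm

−127.7 dBm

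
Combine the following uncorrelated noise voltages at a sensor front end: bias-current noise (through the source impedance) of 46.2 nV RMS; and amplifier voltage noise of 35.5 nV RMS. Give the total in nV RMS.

58.3 nV

Uncorrelated sources add in power (mean-square): V_tot = √(ΣV_i²)
V_tot = √[(4.62×10⁻⁸)² + (3.55×10⁻⁸)²] = 5.83×10⁻⁸ V = 58.3 nV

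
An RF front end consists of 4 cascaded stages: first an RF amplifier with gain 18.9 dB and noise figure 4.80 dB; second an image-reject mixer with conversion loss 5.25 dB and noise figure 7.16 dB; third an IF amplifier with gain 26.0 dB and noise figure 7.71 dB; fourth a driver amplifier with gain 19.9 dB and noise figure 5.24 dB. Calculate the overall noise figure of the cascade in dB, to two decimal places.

Convert to linear (a loss of L dB is a gain of −L dB): F_i = 10^(NF_i/10), G_i = 10^(G_i,dB/10)
  Stage 1: F_1 = 10^(4.80/10) = 3.020, G_1 = 10^(18.9/10) = 77.62
  Stage 2: F_2 = 10^(7.16/10) = 5.200, G_2 = 10^(−5.25/10) = 0.2985
  Stage 3: F_3 = 10^(7.71/10) = 5.902, G_3 = 10^(26.0/10) = 398.1
  Stage 4: F_4 = 10^(5.24/10) = 3.342, G_4 = 10^(19.9/10) = 97.72
Friis cascade:
  F = 3.020 + (5.200 − 1)/77.62 + (5.902 − 1)/23.17 + (3.342 − 1)/9226 = 3.286
NF = 10 log₁₀(3.286) = 5.17 dB

5.17 dB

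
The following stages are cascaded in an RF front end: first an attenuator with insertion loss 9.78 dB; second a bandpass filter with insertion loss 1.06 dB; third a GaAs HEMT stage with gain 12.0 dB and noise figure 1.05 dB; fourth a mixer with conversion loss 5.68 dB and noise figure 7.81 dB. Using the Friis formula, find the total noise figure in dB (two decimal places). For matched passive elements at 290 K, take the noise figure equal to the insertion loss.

12.86 dB

Convert to linear (a loss of L dB is a gain of −L dB): F_i = 10^(NF_i/10), G_i = 10^(G_i,dB/10)
  Stage 1: F_1 = 10^(9.78/10) = 9.506, G_1 = 10^(−9.78/10) = 0.1052
  Stage 2: F_2 = 10^(1.06/10) = 1.276, G_2 = 10^(−1.06/10) = 0.7834
  Stage 3: F_3 = 10^(1.05/10) = 1.274, G_3 = 10^(12.0/10) = 15.85
  Stage 4: F_4 = 10^(7.81/10) = 6.039, G_4 = 10^(−5.68/10) = 0.2704
Friis cascade:
  F = 9.506 + (1.276 − 1)/0.1052 + (1.274 − 1)/0.08241 + (6.039 − 1)/1.306 = 19.31
NF = 10 log₁₀(19.31) = 12.86 dB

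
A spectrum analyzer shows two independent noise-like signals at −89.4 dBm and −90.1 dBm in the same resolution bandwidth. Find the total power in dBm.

−86.7 dBm

Convert to linear, add, convert back:
P₁ = 1.15×10⁻¹² W, P₂ = 9.77×10⁻¹³ W
P_tot = 2.13×10⁻¹² W → 10 log₁₀(P_tot / 10⁻³) = −86.7 dBm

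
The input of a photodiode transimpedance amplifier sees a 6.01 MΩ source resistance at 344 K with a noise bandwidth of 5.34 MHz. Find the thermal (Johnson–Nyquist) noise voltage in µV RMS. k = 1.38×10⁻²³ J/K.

781 µV

V_n = √(4kTRB)
4kTRB = 4 × 1.38×10⁻²³ × 344 × 6.01×10⁶ × 5.34×10⁶ = 6.09×10⁻⁷ V²
V_n = √(6.09×10⁻⁷) = 7.81×10⁻⁴ V = 781 µV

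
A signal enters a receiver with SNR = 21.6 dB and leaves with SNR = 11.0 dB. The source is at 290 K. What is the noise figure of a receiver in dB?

10.6 dB

NF (dB) = SNR_in(dB) − SNR_out(dB) when the source is at T₀
NF = 21.6 − 11.0 = 10.6 dB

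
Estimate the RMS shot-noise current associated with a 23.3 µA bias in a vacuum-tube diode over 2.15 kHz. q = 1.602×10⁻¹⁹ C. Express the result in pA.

I_n = √(2qI·B)
2qI·B = 2 × 1.602×10⁻¹⁹ × 2.33×10⁻⁵ × 2.15×10³ = 1.61×10⁻²⁰ A²
I_n = √(1.61×10⁻²⁰) = 1.27×10⁻¹⁰ A = 127 pA

127 pA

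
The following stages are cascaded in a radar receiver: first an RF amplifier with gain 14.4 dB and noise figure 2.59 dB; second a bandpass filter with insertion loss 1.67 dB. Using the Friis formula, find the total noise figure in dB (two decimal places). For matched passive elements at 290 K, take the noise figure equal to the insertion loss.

2.63 dB

Convert to linear (a loss of L dB is a gain of −L dB): F_i = 10^(NF_i/10), G_i = 10^(G_i,dB/10)
  Stage 1: F_1 = 10^(2.59/10) = 1.816, G_1 = 10^(14.4/10) = 27.54
  Stage 2: F_2 = 10^(1.67/10) = 1.469, G_2 = 10^(−1.67/10) = 0.6808
Friis cascade:
  F = 1.816 + (1.469 − 1)/27.54 = 1.833
NF = 10 log₁₀(1.833) = 2.63 dB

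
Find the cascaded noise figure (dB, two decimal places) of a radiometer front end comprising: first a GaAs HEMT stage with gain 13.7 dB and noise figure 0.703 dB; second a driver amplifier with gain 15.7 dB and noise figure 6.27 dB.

Convert to linear (a loss of L dB is a gain of −L dB): F_i = 10^(NF_i/10), G_i = 10^(G_i,dB/10)
  Stage 1: F_1 = 10^(0.703/10) = 1.176, G_1 = 10^(13.7/10) = 23.44
  Stage 2: F_2 = 10^(6.27/10) = 4.236, G_2 = 10^(15.7/10) = 37.15
Friis cascade:
  F = 1.176 + (4.236 − 1)/23.44 = 1.314
NF = 10 log₁₀(1.314) = 1.19 dB

1.19 dB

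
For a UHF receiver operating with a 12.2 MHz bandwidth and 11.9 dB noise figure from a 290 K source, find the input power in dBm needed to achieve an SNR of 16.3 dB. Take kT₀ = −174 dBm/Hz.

−74.9 dBm

Sensitivity = −174 + 10 log₁₀(B) + NF + SNR_min
= −174 + 70.86 + 11.9 + 16.3
= −74.94 dBm → −74.9 dBm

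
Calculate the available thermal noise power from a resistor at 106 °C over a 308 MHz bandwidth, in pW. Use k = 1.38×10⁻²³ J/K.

1.61 pW

T = 106 °C + 273.15 = 379.15 K
P_n = kTB = 1.38×10⁻²³ × 379.15 × 3.08×10⁸ = 1.61×10⁻¹² W = 1.61 pW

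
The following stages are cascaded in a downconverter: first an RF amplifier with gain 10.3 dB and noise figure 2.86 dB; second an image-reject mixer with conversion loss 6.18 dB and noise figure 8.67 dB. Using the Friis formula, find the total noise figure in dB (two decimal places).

Convert to linear (a loss of L dB is a gain of −L dB): F_i = 10^(NF_i/10), G_i = 10^(G_i,dB/10)
  Stage 1: F_1 = 10^(2.86/10) = 1.932, G_1 = 10^(10.3/10) = 10.72
  Stage 2: F_2 = 10^(8.67/10) = 7.362, G_2 = 10^(−6.18/10) = 0.2410
Friis cascade:
  F = 1.932 + (7.362 − 1)/10.72 = 2.526
NF = 10 log₁₀(2.526) = 4.02 dB

4.02 dB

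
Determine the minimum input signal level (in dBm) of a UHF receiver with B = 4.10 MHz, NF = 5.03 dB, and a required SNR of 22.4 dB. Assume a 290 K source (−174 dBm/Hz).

Sensitivity = −174 + 10 log₁₀(B) + NF + SNR_min
= −174 + 66.13 + 5.03 + 22.4
= −80.44 dBm → −80.4 dBm

−80.4 dBm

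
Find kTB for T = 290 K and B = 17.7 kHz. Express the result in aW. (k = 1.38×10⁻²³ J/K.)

70.8 aW

P_n = kTB = 1.38×10⁻²³ × 290 × 1.77×10⁴ = 7.08×10⁻¹⁷ W = 70.8 aW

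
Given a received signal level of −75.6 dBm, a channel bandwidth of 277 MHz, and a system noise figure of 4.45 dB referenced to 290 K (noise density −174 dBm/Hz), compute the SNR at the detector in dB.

9.5 dB

Noise floor: N = −174 + 10 log₁₀(B) + NF
10 log₁₀(2.77×10⁸) = 84.42 dB
N = −174 + 84.42 + 4.45 = −85.13 dBm
SNR = P_sig − N = −75.6 − (−85.13) = 9.53 dB → 9.5 dB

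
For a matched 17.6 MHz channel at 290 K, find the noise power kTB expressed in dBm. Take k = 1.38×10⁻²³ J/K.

P_n = kTB = 1.38×10⁻²³ × 290 × 1.76×10⁷ = 7.04×10⁻¹⁴ W
In dBm: 10 log₁₀(7.04×10⁻¹⁴ / 10⁻³) = −101.5 dBm

−101.5 dBm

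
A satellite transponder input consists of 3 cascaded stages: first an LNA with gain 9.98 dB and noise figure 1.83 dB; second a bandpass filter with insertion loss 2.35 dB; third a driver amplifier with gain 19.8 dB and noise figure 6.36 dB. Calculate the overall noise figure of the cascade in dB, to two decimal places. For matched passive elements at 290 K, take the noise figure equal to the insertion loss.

3.36 dB

Convert to linear (a loss of L dB is a gain of −L dB): F_i = 10^(NF_i/10), G_i = 10^(G_i,dB/10)
  Stage 1: F_1 = 10^(1.83/10) = 1.524, G_1 = 10^(9.98/10) = 9.954
  Stage 2: F_2 = 10^(2.35/10) = 1.718, G_2 = 10^(−2.35/10) = 0.5821
  Stage 3: F_3 = 10^(6.36/10) = 4.325, G_3 = 10^(19.8/10) = 95.50
Friis cascade:
  F = 1.524 + (1.718 − 1)/9.954 + (4.325 − 1)/5.794 = 2.170
NF = 10 log₁₀(2.170) = 3.36 dB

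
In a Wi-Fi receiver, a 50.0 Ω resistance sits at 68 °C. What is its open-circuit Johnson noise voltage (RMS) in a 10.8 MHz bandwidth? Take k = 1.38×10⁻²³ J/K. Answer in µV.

T = 68 °C + 273.15 = 341.15 K
V_n = √(4kTRB)
4kTRB = 4 × 1.38×10⁻²³ × 341.15 × 5.00×10¹ × 1.08×10⁷ = 1.02×10⁻¹¹ V²
V_n = √(1.02×10⁻¹¹) = 3.19×10⁻⁶ V = 3.19 µV

3.19 µV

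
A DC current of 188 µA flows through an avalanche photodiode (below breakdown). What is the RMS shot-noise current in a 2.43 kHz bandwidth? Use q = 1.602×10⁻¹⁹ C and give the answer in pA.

383 pA

I_n = √(2qI·B)
2qI·B = 2 × 1.602×10⁻¹⁹ × 1.88×10⁻⁴ × 2.43×10³ = 1.46×10⁻¹⁹ A²
I_n = √(1.46×10⁻¹⁹) = 3.83×10⁻¹⁰ A = 383 pA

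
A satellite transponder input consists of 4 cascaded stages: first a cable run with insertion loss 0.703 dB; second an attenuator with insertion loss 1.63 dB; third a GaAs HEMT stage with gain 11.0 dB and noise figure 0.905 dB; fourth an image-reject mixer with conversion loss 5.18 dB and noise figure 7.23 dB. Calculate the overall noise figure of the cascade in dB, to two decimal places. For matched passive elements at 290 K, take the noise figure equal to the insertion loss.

4.30 dB

Convert to linear (a loss of L dB is a gain of −L dB): F_i = 10^(NF_i/10), G_i = 10^(G_i,dB/10)
  Stage 1: F_1 = 10^(0.703/10) = 1.176, G_1 = 10^(−0.703/10) = 0.8506
  Stage 2: F_2 = 10^(1.63/10) = 1.455, G_2 = 10^(−1.63/10) = 0.6871
  Stage 3: F_3 = 10^(0.905/10) = 1.232, G_3 = 10^(11.0/10) = 12.59
  Stage 4: F_4 = 10^(7.23/10) = 5.284, G_4 = 10^(−5.18/10) = 0.3034
Friis cascade:
  F = 1.176 + (1.455 − 1)/0.8506 + (1.232 − 1)/0.5844 + (5.284 − 1)/7.357 = 2.690
NF = 10 log₁₀(2.690) = 4.30 dB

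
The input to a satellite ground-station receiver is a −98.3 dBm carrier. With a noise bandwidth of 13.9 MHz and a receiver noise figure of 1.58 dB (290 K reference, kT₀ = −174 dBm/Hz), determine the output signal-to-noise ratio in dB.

Noise floor: N = −174 + 10 log₁₀(B) + NF
10 log₁₀(1.39×10⁷) = 71.43 dB
N = −174 + 71.43 + 1.58 = −100.99 dBm
SNR = P_sig − N = −98.3 − (−100.99) = 2.69 dB → 2.7 dB

2.7 dB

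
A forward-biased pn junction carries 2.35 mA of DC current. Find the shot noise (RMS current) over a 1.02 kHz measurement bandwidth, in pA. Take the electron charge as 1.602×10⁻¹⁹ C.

I_n = √(2qI·B)
2qI·B = 2 × 1.602×10⁻¹⁹ × 2.35×10⁻³ × 1.02×10³ = 7.68×10⁻¹⁹ A²
I_n = √(7.68×10⁻¹⁹) = 8.76×10⁻¹⁰ A = 876 pA

876 pA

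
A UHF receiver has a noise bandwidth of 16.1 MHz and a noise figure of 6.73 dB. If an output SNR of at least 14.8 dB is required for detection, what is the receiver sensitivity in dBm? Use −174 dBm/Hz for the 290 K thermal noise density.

−80.4 dBm

Sensitivity = −174 + 10 log₁₀(B) + NF + SNR_min
= −174 + 72.07 + 6.73 + 14.8
= −80.40 dBm → −80.4 dBm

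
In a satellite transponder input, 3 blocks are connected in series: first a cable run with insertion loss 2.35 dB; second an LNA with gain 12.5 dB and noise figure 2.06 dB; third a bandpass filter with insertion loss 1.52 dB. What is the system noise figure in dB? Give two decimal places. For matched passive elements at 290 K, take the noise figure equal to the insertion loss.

4.47 dB

Convert to linear (a loss of L dB is a gain of −L dB): F_i = 10^(NF_i/10), G_i = 10^(G_i,dB/10)
  Stage 1: F_1 = 10^(2.35/10) = 1.718, G_1 = 10^(−2.35/10) = 0.5821
  Stage 2: F_2 = 10^(2.06/10) = 1.607, G_2 = 10^(12.5/10) = 17.78
  Stage 3: F_3 = 10^(1.52/10) = 1.419, G_3 = 10^(−1.52/10) = 0.7047
Friis cascade:
  F = 1.718 + (1.607 − 1)/0.5821 + (1.419 − 1)/10.35 = 2.801
NF = 10 log₁₀(2.801) = 4.47 dB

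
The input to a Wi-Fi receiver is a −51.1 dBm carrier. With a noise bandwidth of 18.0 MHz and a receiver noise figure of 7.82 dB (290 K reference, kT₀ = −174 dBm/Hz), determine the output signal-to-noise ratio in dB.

42.5 dB

Noise floor: N = −174 + 10 log₁₀(B) + NF
10 log₁₀(1.80×10⁷) = 72.55 dB
N = −174 + 72.55 + 7.82 = −93.63 dBm
SNR = P_sig − N = −51.1 − (−93.63) = 42.53 dB → 42.5 dB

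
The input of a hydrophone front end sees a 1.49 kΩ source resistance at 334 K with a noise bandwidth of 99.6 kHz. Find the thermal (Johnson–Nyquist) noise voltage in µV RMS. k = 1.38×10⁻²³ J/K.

V_n = √(4kTRB)
4kTRB = 4 × 1.38×10⁻²³ × 334 × 1.49×10³ × 9.96×10⁴ = 2.74×10⁻¹² V²
V_n = √(2.74×10⁻¹²) = 1.65×10⁻⁶ V = 1.65 µV

1.65 µV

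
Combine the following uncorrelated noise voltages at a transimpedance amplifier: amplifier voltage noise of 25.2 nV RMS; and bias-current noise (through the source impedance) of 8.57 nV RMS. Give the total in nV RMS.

26.6 nV

Uncorrelated sources add in power (mean-square): V_tot = √(ΣV_i²)
V_tot = √[(2.52×10⁻⁸)² + (8.57×10⁻⁹)²] = 2.66×10⁻⁸ V = 26.6 nV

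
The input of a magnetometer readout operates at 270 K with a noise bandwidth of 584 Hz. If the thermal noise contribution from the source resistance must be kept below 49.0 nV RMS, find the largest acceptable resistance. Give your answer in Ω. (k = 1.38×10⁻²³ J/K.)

276 Ω

Johnson–Nyquist: V_n = √(4kTRB) ⇒ R = V_n² / (4kTB)
4kTB = 4 × 1.38×10⁻²³ × 270 × 5.84×10² = 8.70×10⁻¹⁸
R = (4.90×10⁻⁸)² / 8.70×10⁻¹⁸ = 2.76×10² Ω = 276 Ω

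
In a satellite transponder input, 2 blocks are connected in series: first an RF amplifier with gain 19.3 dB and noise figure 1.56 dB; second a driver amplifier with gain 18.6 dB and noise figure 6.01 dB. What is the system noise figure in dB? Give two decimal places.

1.67 dB

Convert to linear (a loss of L dB is a gain of −L dB): F_i = 10^(NF_i/10), G_i = 10^(G_i,dB/10)
  Stage 1: F_1 = 10^(1.56/10) = 1.432, G_1 = 10^(19.3/10) = 85.11
  Stage 2: F_2 = 10^(6.01/10) = 3.990, G_2 = 10^(18.6/10) = 72.44
Friis cascade:
  F = 1.432 + (3.990 − 1)/85.11 = 1.467
NF = 10 log₁₀(1.467) = 1.67 dB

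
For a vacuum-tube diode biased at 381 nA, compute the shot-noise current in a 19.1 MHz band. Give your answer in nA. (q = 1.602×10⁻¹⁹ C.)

1.53 nA

I_n = √(2qI·B)
2qI·B = 2 × 1.602×10⁻¹⁹ × 3.81×10⁻⁷ × 1.91×10⁷ = 2.33×10⁻¹⁸ A²
I_n = √(2.33×10⁻¹⁸) = 1.53×10⁻⁹ A = 1.53 nA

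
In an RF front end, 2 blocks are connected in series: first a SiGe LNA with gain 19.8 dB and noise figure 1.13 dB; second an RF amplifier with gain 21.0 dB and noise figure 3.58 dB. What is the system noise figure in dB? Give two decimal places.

1.17 dB

Convert to linear (a loss of L dB is a gain of −L dB): F_i = 10^(NF_i/10), G_i = 10^(G_i,dB/10)
  Stage 1: F_1 = 10^(1.13/10) = 1.297, G_1 = 10^(19.8/10) = 95.50
  Stage 2: F_2 = 10^(3.58/10) = 2.280, G_2 = 10^(21.0/10) = 125.9
Friis cascade:
  F = 1.297 + (2.280 − 1)/95.50 = 1.311
NF = 10 log₁₀(1.311) = 1.17 dB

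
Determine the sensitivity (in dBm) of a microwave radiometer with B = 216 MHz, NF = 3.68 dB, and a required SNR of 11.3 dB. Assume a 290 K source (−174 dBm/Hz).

Sensitivity = −174 + 10 log₁₀(B) + NF + SNR_min
= −174 + 83.34 + 3.68 + 11.3
= −75.68 dBm → −75.7 dBm

−75.7 dBm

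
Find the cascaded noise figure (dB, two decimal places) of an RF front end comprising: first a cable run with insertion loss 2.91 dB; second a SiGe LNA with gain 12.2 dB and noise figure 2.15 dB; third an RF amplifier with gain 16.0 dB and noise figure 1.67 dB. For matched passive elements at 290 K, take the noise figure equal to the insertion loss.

Convert to linear (a loss of L dB is a gain of −L dB): F_i = 10^(NF_i/10), G_i = 10^(G_i,dB/10)
  Stage 1: F_1 = 10^(2.91/10) = 1.954, G_1 = 10^(−2.91/10) = 0.5117
  Stage 2: F_2 = 10^(2.15/10) = 1.641, G_2 = 10^(12.2/10) = 16.60
  Stage 3: F_3 = 10^(1.67/10) = 1.469, G_3 = 10^(16.0/10) = 39.81
Friis cascade:
  F = 1.954 + (1.641 − 1)/0.5117 + (1.469 − 1)/8.492 = 3.261
NF = 10 log₁₀(3.261) = 5.13 dB

5.13 dB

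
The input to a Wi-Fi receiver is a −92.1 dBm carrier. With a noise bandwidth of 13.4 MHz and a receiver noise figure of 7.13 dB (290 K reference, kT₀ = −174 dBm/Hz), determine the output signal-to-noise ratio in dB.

Noise floor: N = −174 + 10 log₁₀(B) + NF
10 log₁₀(1.34×10⁷) = 71.27 dB
N = −174 + 71.27 + 7.13 = −95.60 dBm
SNR = P_sig − N = −92.1 − (−95.60) = 3.50 dB → 3.5 dB

3.5 dB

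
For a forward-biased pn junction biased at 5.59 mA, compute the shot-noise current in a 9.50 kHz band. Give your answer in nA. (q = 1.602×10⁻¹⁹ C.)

I_n = √(2qI·B)
2qI·B = 2 × 1.602×10⁻¹⁹ × 5.59×10⁻³ × 9.50×10³ = 1.70×10⁻¹⁷ A²
I_n = √(1.70×10⁻¹⁷) = 4.12×10⁻⁹ A = 4.12 nA

4.12 nA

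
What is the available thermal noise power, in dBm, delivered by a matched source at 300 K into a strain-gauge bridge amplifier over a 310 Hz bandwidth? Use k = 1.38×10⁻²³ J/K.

P_n = kTB = 1.38×10⁻²³ × 300 × 3.10×10² = 1.28×10⁻¹⁸ W
In dBm: 10 log₁₀(1.28×10⁻¹⁸ / 10⁻³) = −148.9 dBm

−148.9 dBm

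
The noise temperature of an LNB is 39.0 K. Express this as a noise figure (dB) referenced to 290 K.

F = 1 + T_e/T₀ = 1 + 39.0/290 = 1.13448
NF = 10 log₁₀(1.13448) = 0.548 dB

0.548 dB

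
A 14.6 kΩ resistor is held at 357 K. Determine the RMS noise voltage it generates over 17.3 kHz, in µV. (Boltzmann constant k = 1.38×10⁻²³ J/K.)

V_n = √(4kTRB)
4kTRB = 4 × 1.38×10⁻²³ × 357 × 1.46×10⁴ × 1.73×10⁴ = 4.98×10⁻¹² V²
V_n = √(4.98×10⁻¹²) = 2.23×10⁻⁶ V = 2.23 µV

2.23 µV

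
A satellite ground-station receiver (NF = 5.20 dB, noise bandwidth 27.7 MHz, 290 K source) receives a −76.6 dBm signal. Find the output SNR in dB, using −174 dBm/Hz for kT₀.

17.8 dB

Noise floor: N = −174 + 10 log₁₀(B) + NF
10 log₁₀(2.77×10⁷) = 74.42 dB
N = −174 + 74.42 + 5.20 = −94.38 dBm
SNR = P_sig − N = −76.6 − (−94.38) = 17.78 dB → 17.8 dB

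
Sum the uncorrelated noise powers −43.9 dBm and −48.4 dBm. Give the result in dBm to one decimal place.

Convert to linear, add, convert back:
P₁ = 4.07×10⁻⁸ W, P₂ = 1.45×10⁻⁸ W
P_tot = 5.52×10⁻⁸ W → 10 log₁₀(P_tot / 10⁻³) = −42.6 dBm

−42.6 dBm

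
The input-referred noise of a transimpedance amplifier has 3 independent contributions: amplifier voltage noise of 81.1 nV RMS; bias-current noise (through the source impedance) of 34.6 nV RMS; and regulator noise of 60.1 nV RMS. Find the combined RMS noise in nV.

Uncorrelated sources add in power (mean-square): V_tot = √(ΣV_i²)
V_tot = √[(8.11×10⁻⁸)² + (3.46×10⁻⁸)² + (6.01×10⁻⁸)²] = 1.07×10⁻⁷ V = 107 nV

107 nV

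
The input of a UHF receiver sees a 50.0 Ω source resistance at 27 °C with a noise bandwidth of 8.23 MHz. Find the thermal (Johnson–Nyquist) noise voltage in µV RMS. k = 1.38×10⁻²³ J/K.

2.61 µV

T = 27 °C + 273.15 = 300.15 K
V_n = √(4kTRB)
4kTRB = 4 × 1.38×10⁻²³ × 300.15 × 5.00×10¹ × 8.23×10⁶ = 6.82×10⁻¹² V²
V_n = √(6.82×10⁻¹²) = 2.61×10⁻⁶ V = 2.61 µV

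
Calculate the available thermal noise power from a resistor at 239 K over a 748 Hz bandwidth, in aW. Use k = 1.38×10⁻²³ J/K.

P_n = kTB = 1.38×10⁻²³ × 239 × 7.48×10² = 2.47×10⁻¹⁸ W = 2.47 aW

2.47 aW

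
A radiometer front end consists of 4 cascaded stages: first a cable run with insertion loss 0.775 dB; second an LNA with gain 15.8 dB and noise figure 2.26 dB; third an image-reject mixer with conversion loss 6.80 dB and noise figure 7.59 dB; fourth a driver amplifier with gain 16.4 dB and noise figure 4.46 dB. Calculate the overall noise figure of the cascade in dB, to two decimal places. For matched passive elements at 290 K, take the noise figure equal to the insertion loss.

Convert to linear (a loss of L dB is a gain of −L dB): F_i = 10^(NF_i/10), G_i = 10^(G_i,dB/10)
  Stage 1: F_1 = 10^(0.775/10) = 1.195, G_1 = 10^(−0.775/10) = 0.8366
  Stage 2: F_2 = 10^(2.26/10) = 1.683, G_2 = 10^(15.8/10) = 38.02
  Stage 3: F_3 = 10^(7.59/10) = 5.741, G_3 = 10^(−6.80/10) = 0.2089
  Stage 4: F_4 = 10^(4.46/10) = 2.793, G_4 = 10^(16.4/10) = 43.65
Friis cascade:
  F = 1.195 + (1.683 − 1)/0.8366 + (5.741 − 1)/31.81 + (2.793 − 1)/6.645 = 2.430
NF = 10 log₁₀(2.430) = 3.86 dB

3.86 dB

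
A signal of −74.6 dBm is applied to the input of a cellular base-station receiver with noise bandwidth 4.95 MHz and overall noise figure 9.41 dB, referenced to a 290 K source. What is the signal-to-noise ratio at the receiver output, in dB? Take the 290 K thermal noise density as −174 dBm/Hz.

23.0 dB

Noise floor: N = −174 + 10 log₁₀(B) + NF
10 log₁₀(4.95×10⁶) = 66.95 dB
N = −174 + 66.95 + 9.41 = −97.64 dBm
SNR = P_sig − N = −74.6 − (−97.64) = 23.04 dB → 23.0 dB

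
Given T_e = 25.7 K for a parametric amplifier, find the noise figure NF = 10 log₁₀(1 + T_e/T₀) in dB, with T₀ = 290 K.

F = 1 + T_e/T₀ = 1 + 25.7/290 = 1.08862
NF = 10 log₁₀(1.08862) = 0.369 dB

0.369 dB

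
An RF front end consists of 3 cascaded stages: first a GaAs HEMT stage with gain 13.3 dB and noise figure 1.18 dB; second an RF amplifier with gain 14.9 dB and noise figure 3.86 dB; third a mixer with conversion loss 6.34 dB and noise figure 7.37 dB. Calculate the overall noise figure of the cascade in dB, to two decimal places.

Convert to linear (a loss of L dB is a gain of −L dB): F_i = 10^(NF_i/10), G_i = 10^(G_i,dB/10)
  Stage 1: F_1 = 10^(1.18/10) = 1.312, G_1 = 10^(13.3/10) = 21.38
  Stage 2: F_2 = 10^(3.86/10) = 2.432, G_2 = 10^(14.9/10) = 30.90
  Stage 3: F_3 = 10^(7.37/10) = 5.458, G_3 = 10^(−6.34/10) = 0.2323
Friis cascade:
  F = 1.312 + (2.432 − 1)/21.38 + (5.458 − 1)/660.7 = 1.386
NF = 10 log₁₀(1.386) = 1.42 dB

1.42 dB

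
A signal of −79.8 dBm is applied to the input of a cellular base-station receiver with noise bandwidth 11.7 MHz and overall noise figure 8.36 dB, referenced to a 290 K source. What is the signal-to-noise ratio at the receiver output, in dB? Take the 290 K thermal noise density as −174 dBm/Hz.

Noise floor: N = −174 + 10 log₁₀(B) + NF
10 log₁₀(1.17×10⁷) = 70.68 dB
N = −174 + 70.68 + 8.36 = −94.96 dBm
SNR = P_sig − N = −79.8 − (−94.96) = 15.16 dB → 15.2 dB

15.2 dB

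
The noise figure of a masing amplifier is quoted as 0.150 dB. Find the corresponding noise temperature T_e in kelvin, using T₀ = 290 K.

10.2 K

F = 10^(0.150/10) = 1.03514
T_e = (F − 1)·T₀ = (1.03514 − 1) × 290 = 10.2 K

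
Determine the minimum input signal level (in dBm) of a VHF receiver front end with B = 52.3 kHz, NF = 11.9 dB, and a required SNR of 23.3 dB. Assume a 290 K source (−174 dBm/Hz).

−91.6 dBm

Sensitivity = −174 + 10 log₁₀(B) + NF + SNR_min
= −174 + 47.19 + 11.9 + 23.3
= −91.61 dBm → −91.6 dBm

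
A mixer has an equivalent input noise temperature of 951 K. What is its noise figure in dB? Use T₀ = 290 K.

F = 1 + T_e/T₀ = 1 + 951/290 = 4.27931
NF = 10 log₁₀(4.27931) = 6.31 dB

6.31 dB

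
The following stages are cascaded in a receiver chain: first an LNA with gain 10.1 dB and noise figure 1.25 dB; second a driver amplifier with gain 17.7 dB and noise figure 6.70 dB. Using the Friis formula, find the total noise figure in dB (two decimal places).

2.29 dB

Convert to linear (a loss of L dB is a gain of −L dB): F_i = 10^(NF_i/10), G_i = 10^(G_i,dB/10)
  Stage 1: F_1 = 10^(1.25/10) = 1.334, G_1 = 10^(10.1/10) = 10.23
  Stage 2: F_2 = 10^(6.70/10) = 4.677, G_2 = 10^(17.7/10) = 58.88
Friis cascade:
  F = 1.334 + (4.677 − 1)/10.23 = 1.693
NF = 10 log₁₀(1.693) = 2.29 dB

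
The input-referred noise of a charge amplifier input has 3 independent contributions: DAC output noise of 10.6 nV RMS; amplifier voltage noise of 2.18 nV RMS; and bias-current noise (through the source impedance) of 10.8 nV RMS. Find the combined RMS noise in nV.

Uncorrelated sources add in power (mean-square): V_tot = √(ΣV_i²)
V_tot = √[(1.06×10⁻⁸)² + (2.18×10⁻⁹)² + (1.08×10⁻⁸)²] = 1.53×10⁻⁸ V = 15.3 nV

15.3 nV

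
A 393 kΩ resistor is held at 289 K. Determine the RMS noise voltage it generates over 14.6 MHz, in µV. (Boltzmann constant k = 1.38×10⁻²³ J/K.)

303 µV

V_n = √(4kTRB)
4kTRB = 4 × 1.38×10⁻²³ × 289 × 3.93×10⁵ × 1.46×10⁷ = 9.15×10⁻⁸ V²
V_n = √(9.15×10⁻⁸) = 3.03×10⁻⁴ V = 303 µV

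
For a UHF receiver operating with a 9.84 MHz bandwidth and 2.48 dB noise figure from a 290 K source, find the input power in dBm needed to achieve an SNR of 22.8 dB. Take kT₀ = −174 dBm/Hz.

−78.8 dBm

Sensitivity = −174 + 10 log₁₀(B) + NF + SNR_min
= −174 + 69.93 + 2.48 + 22.8
= −78.79 dBm → −78.8 dBm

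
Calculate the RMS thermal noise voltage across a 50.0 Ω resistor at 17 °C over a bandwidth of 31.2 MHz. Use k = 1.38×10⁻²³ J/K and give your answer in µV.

5.00 µV

T = 17 °C + 273.15 = 290.15 K
V_n = √(4kTRB)
4kTRB = 4 × 1.38×10⁻²³ × 290.15 × 5.00×10¹ × 3.12×10⁷ = 2.50×10⁻¹¹ V²
V_n = √(2.50×10⁻¹¹) = 5.00×10⁻⁶ V = 5.00 µV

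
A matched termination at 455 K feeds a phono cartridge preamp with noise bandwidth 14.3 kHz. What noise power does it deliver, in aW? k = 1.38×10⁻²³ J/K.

89.8 aW

P_n = kTB = 1.38×10⁻²³ × 455 × 1.43×10⁴ = 8.98×10⁻¹⁷ W = 89.8 aW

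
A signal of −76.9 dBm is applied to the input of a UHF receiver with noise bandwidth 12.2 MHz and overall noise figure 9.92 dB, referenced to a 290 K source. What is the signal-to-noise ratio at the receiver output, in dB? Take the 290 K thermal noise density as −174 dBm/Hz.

Noise floor: N = −174 + 10 log₁₀(B) + NF
10 log₁₀(1.22×10⁷) = 70.86 dB
N = −174 + 70.86 + 9.92 = −93.22 dBm
SNR = P_sig − N = −76.9 − (−93.22) = 16.32 dB → 16.3 dB

16.3 dB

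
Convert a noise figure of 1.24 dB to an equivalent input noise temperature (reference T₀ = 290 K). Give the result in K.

95.8 K

F = 10^(1.24/10) = 1.33045
T_e = (F − 1)·T₀ = (1.33045 − 1) × 290 = 95.8 K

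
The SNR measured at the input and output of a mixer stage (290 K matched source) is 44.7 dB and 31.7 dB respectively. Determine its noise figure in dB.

13.0 dB

NF (dB) = SNR_in(dB) − SNR_out(dB) when the source is at T₀
NF = 44.7 − 31.7 = 13.0 dB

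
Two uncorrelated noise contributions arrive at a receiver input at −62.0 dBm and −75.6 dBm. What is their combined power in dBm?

Convert to linear, add, convert back:
P₁ = 6.31×10⁻¹⁰ W, P₂ = 2.75×10⁻¹¹ W
P_tot = 6.58×10⁻¹⁰ W → 10 log₁₀(P_tot / 10⁻³) = −61.8 dBm

−61.8 dBm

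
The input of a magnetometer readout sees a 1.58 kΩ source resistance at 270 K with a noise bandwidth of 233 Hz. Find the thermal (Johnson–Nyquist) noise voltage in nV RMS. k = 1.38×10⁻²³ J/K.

V_n = √(4kTRB)
4kTRB = 4 × 1.38×10⁻²³ × 270 × 1.58×10³ × 2.33×10² = 5.49×10⁻¹⁵ V²
V_n = √(5.49×10⁻¹⁵) = 7.41×10⁻⁸ V = 74.1 nV

74.1 nV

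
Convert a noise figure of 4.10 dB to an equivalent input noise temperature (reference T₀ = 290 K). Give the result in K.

455 K

F = 10^(4.10/10) = 2.5704
T_e = (F − 1)·T₀ = (2.5704 − 1) × 290 = 455 K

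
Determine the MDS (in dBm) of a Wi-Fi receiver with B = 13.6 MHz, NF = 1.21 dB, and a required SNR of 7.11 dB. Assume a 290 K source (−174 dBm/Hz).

−94.3 dBm

Sensitivity = −174 + 10 log₁₀(B) + NF + SNR_min
= −174 + 71.34 + 1.21 + 7.11
= −94.34 dBm → −94.3 dBm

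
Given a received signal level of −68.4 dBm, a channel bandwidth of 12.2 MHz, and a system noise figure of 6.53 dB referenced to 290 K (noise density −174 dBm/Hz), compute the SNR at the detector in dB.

Noise floor: N = −174 + 10 log₁₀(B) + NF
10 log₁₀(1.22×10⁷) = 70.86 dB
N = −174 + 70.86 + 6.53 = −96.61 dBm
SNR = P_sig − N = −68.4 − (−96.61) = 28.21 dB → 28.2 dB

28.2 dB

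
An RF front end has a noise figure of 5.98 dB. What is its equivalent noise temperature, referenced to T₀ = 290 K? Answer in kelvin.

F = 10^(5.98/10) = 3.96278
T_e = (F − 1)·T₀ = (3.96278 − 1) × 290 = 859 K

859 K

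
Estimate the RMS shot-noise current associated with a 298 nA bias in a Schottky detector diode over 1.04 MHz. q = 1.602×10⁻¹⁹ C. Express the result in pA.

I_n = √(2qI·B)
2qI·B = 2 × 1.602×10⁻¹⁹ × 2.98×10⁻⁷ × 1.04×10⁶ = 9.93×10⁻²⁰ A²
I_n = √(9.93×10⁻²⁰) = 3.15×10⁻¹⁰ A = 315 pA

315 pA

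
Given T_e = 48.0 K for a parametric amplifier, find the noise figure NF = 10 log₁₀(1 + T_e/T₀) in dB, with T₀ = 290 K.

0.665 dB

F = 1 + T_e/T₀ = 1 + 48.0/290 = 1.16552
NF = 10 log₁₀(1.16552) = 0.665 dB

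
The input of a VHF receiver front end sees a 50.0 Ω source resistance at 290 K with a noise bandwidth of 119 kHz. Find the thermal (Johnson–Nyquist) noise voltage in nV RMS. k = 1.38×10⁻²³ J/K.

309 nV

V_n = √(4kTRB)
4kTRB = 4 × 1.38×10⁻²³ × 290 × 5.00×10¹ × 1.19×10⁵ = 9.52×10⁻¹⁴ V²
V_n = √(9.52×10⁻¹⁴) = 3.09×10⁻⁷ V = 309 nV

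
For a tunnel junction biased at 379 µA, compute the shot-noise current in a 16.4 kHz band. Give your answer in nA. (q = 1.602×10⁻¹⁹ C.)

I_n = √(2qI·B)
2qI·B = 2 × 1.602×10⁻¹⁹ × 3.79×10⁻⁴ × 1.64×10⁴ = 1.99×10⁻¹⁸ A²
I_n = √(1.99×10⁻¹⁸) = 1.41×10⁻⁹ A = 1.41 nA

1.41 nA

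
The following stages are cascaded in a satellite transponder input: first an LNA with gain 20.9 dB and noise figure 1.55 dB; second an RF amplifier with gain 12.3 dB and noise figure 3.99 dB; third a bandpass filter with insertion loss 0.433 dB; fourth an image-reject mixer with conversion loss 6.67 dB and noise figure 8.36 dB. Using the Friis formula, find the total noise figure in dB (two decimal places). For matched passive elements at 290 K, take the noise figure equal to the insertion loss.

1.60 dB

Convert to linear (a loss of L dB is a gain of −L dB): F_i = 10^(NF_i/10), G_i = 10^(G_i,dB/10)
  Stage 1: F_1 = 10^(1.55/10) = 1.429, G_1 = 10^(20.9/10) = 123.0
  Stage 2: F_2 = 10^(3.99/10) = 2.506, G_2 = 10^(12.3/10) = 16.98
  Stage 3: F_3 = 10^(0.433/10) = 1.105, G_3 = 10^(−0.433/10) = 0.9051
  Stage 4: F_4 = 10^(8.36/10) = 6.855, G_4 = 10^(−6.67/10) = 0.2153
Friis cascade:
  F = 1.429 + (2.506 − 1)/123.0 + (1.105 − 1)/2089 + (6.855 − 1)/1891 = 1.444
NF = 10 log₁₀(1.444) = 1.60 dB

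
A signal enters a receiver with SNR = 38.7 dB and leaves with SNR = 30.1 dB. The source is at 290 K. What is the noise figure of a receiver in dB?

8.6 dB

NF (dB) = SNR_in(dB) − SNR_out(dB) when the source is at T₀
NF = 38.7 − 30.1 = 8.6 dB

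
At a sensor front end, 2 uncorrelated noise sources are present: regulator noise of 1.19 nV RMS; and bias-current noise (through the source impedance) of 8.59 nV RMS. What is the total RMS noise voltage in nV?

8.67 nV

Uncorrelated sources add in power (mean-square): V_tot = √(ΣV_i²)
V_tot = √[(1.19×10⁻⁹)² + (8.59×10⁻⁹)²] = 8.67×10⁻⁹ V = 8.67 nV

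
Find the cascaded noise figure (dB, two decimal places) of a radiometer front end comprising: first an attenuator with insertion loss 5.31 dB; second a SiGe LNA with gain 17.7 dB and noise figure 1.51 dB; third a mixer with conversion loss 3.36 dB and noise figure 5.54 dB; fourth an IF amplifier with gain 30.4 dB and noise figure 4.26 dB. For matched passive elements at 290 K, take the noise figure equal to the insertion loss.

7.13 dB

Convert to linear (a loss of L dB is a gain of −L dB): F_i = 10^(NF_i/10), G_i = 10^(G_i,dB/10)
  Stage 1: F_1 = 10^(5.31/10) = 3.396, G_1 = 10^(−5.31/10) = 0.2944
  Stage 2: F_2 = 10^(1.51/10) = 1.416, G_2 = 10^(17.7/10) = 58.88
  Stage 3: F_3 = 10^(5.54/10) = 3.581, G_3 = 10^(−3.36/10) = 0.4613
  Stage 4: F_4 = 10^(4.26/10) = 2.667, G_4 = 10^(30.4/10) = 1096
Friis cascade:
  F = 3.396 + (1.416 − 1)/0.2944 + (3.581 − 1)/17.34 + (2.667 − 1)/7.998 = 5.166
NF = 10 log₁₀(5.166) = 7.13 dB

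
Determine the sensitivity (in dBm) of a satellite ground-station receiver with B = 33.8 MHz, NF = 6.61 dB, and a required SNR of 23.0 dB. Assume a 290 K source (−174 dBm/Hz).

Sensitivity = −174 + 10 log₁₀(B) + NF + SNR_min
= −174 + 75.29 + 6.61 + 23.0
= −69.10 dBm → −69.1 dBm

−69.1 dBm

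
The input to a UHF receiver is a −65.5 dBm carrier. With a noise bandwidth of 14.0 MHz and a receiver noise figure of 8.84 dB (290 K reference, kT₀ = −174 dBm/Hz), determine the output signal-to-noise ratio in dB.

28.2 dB

Noise floor: N = −174 + 10 log₁₀(B) + NF
10 log₁₀(1.40×10⁷) = 71.46 dB
N = −174 + 71.46 + 8.84 = −93.70 dBm
SNR = P_sig − N = −65.5 − (−93.70) = 28.20 dB → 28.2 dB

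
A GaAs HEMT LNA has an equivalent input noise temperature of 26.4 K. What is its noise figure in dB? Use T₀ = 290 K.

0.378 dB

F = 1 + T_e/T₀ = 1 + 26.4/290 = 1.09103
NF = 10 log₁₀(1.09103) = 0.378 dB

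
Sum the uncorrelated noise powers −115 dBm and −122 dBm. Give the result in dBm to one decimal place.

−114.2 dBm

Convert to linear, add, convert back:
P₁ = 3.16×10⁻¹⁵ W, P₂ = 6.31×10⁻¹⁶ W
P_tot = 3.79×10⁻¹⁵ W → 10 log₁₀(P_tot / 10⁻³) = −114.2 dBm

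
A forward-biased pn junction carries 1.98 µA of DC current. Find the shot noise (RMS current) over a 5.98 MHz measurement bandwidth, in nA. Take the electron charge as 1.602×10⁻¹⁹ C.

I_n = √(2qI·B)
2qI·B = 2 × 1.602×10⁻¹⁹ × 1.98×10⁻⁶ × 5.98×10⁶ = 3.79×10⁻¹⁸ A²
I_n = √(3.79×10⁻¹⁸) = 1.95×10⁻⁹ A = 1.95 nA

1.95 nA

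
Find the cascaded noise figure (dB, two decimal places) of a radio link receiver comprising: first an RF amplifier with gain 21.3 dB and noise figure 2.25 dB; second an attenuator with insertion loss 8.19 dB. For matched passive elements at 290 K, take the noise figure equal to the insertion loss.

Convert to linear (a loss of L dB is a gain of −L dB): F_i = 10^(NF_i/10), G_i = 10^(G_i,dB/10)
  Stage 1: F_1 = 10^(2.25/10) = 1.679, G_1 = 10^(21.3/10) = 134.9
  Stage 2: F_2 = 10^(8.19/10) = 6.592, G_2 = 10^(−8.19/10) = 0.1517
Friis cascade:
  F = 1.679 + (6.592 − 1)/134.9 = 1.720
NF = 10 log₁₀(1.720) = 2.36 dB

2.36 dB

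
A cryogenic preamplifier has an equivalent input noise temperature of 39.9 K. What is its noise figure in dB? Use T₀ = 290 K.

F = 1 + T_e/T₀ = 1 + 39.9/290 = 1.13759
NF = 10 log₁₀(1.13759) = 0.560 dB

0.560 dB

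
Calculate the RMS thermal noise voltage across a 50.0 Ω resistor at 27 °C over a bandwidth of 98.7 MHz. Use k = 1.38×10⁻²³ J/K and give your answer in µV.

T = 27 °C + 273.15 = 300.15 K
V_n = √(4kTRB)
4kTRB = 4 × 1.38×10⁻²³ × 300.15 × 5.00×10¹ × 9.87×10⁷ = 8.18×10⁻¹¹ V²
V_n = √(8.18×10⁻¹¹) = 9.04×10⁻⁶ V = 9.04 µV

9.04 µV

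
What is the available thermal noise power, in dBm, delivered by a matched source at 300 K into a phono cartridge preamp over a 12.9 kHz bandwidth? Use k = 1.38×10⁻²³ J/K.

P_n = kTB = 1.38×10⁻²³ × 300 × 1.29×10⁴ = 5.34×10⁻¹⁷ W
In dBm: 10 log₁₀(5.34×10⁻¹⁷ / 10⁻³) = −132.7 dBm

−132.7 dBm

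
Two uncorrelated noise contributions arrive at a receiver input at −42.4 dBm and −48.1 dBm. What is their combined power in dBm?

Convert to linear, add, convert back:
P₁ = 5.75×10⁻⁸ W, P₂ = 1.55×10⁻⁸ W
P_tot = 7.30×10⁻⁸ W → 10 log₁₀(P_tot / 10⁻³) = −41.4 dBm

−41.4 dBm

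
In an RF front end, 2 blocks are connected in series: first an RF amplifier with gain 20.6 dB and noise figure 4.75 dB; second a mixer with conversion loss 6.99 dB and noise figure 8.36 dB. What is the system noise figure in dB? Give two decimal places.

4.82 dB

Convert to linear (a loss of L dB is a gain of −L dB): F_i = 10^(NF_i/10), G_i = 10^(G_i,dB/10)
  Stage 1: F_1 = 10^(4.75/10) = 2.985, G_1 = 10^(20.6/10) = 114.8
  Stage 2: F_2 = 10^(8.36/10) = 6.855, G_2 = 10^(−6.99/10) = 0.2000
Friis cascade:
  F = 2.985 + (6.855 − 1)/114.8 = 3.036
NF = 10 log₁₀(3.036) = 4.82 dB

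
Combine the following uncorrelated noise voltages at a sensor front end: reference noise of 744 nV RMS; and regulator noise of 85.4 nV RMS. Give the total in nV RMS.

749 nV

Uncorrelated sources add in power (mean-square): V_tot = √(ΣV_i²)
V_tot = √[(7.44×10⁻⁷)² + (8.54×10⁻⁸)²] = 7.49×10⁻⁷ V = 749 nV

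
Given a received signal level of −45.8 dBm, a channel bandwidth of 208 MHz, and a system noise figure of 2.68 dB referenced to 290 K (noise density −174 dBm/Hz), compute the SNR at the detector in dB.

42.3 dB

Noise floor: N = −174 + 10 log₁₀(B) + NF
10 log₁₀(2.08×10⁸) = 83.18 dB
N = −174 + 83.18 + 2.68 = −88.14 dBm
SNR = P_sig − N = −45.8 − (−88.14) = 42.34 dB → 42.3 dB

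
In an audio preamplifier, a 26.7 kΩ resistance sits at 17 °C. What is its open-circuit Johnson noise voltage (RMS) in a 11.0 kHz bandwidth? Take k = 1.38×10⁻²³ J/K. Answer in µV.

T = 17 °C + 273.15 = 290.15 K
V_n = √(4kTRB)
4kTRB = 4 × 1.38×10⁻²³ × 290.15 × 2.67×10⁴ × 1.10×10⁴ = 4.70×10⁻¹² V²
V_n = √(4.70×10⁻¹²) = 2.17×10⁻⁶ V = 2.17 µV

2.17 µV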